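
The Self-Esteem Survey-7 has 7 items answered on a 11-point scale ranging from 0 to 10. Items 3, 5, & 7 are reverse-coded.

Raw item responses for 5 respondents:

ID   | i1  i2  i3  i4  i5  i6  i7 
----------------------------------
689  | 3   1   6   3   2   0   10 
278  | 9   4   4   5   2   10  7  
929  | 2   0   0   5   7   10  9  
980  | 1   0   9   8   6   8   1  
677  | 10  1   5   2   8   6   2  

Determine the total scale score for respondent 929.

31

Respondent 929 raw: 2, 0, 0, 5, 7, 10, 9.
Reverse-coded (reverse-coded value = 10 − response):
  item 1: 2
  item 2: 0
  item 3: 10 − 0 = 10
  item 4: 5
  item 5: 10 − 7 = 3
  item 6: 10
  item 7: 10 − 9 = 1
Sum = 2 + 0 + 10 + 5 + 3 + 10 + 1 = 31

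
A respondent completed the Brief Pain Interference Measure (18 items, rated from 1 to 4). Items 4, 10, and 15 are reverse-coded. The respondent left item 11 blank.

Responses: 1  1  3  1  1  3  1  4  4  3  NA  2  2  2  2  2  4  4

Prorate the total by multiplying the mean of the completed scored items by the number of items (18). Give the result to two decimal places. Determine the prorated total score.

45.53

Reverse-coded (reversed = (1+4) − raw = 5 − raw):
  item 4: 5 − 1 = 4
  item 10: 5 − 3 = 2
  item 15: 5 − 2 = 3
Completed scored items (17 of 18): 1, 1, 3, 4, 1, 3, 1, 4, 4, 2, 2, 2, 2, 3, 2, 4, 4; sum = 43.
Person mean = 43 / 17 ≈ 2.5294
Prorated total = (43 / 17) × 18 = 45.53 (to 2 dp)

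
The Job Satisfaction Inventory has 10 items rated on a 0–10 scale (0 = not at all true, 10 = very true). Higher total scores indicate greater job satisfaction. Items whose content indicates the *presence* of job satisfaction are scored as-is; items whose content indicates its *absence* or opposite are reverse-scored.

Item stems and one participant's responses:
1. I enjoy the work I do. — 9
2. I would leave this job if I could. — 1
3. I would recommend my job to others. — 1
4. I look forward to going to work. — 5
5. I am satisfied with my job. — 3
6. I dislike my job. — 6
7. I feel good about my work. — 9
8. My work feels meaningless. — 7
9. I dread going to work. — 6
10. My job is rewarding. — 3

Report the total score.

50

Items 2, 6, 8, 9 describe the absence/opposite of job satisfaction → reverse-score.
on a 0–10 scale, reversed = 10 − raw.
  item 1: 9
  item 2: 10 − 1 = 9
  item 3: 1
  item 4: 5
  item 5: 3
  item 6: 10 − 6 = 4
  item 7: 9
  item 8: 10 − 7 = 3
  item 9: 10 − 6 = 4
  item 10: 3
Total = 9 + 9 + 1 + 5 + 3 + 4 + 9 + 3 + 4 + 3 = 50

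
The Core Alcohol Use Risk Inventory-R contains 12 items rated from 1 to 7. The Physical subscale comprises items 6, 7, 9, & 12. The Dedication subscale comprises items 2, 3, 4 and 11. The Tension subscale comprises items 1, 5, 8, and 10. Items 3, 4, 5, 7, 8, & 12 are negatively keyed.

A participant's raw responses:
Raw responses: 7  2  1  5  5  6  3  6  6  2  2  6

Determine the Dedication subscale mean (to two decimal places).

3.50

Dedication items: 2, 3, 4, 11.
Of these, items 3 & 4 are negatively keyed; on a 1–7 scale, reversed = 8 − raw.
  item 2: 2
  item 3: 8 − 1 = 7
  item 4: 8 − 5 = 3
  item 11: 2
Sum = 2 + 7 + 3 + 2 = 14
Mean = 14 / 4 = 3.50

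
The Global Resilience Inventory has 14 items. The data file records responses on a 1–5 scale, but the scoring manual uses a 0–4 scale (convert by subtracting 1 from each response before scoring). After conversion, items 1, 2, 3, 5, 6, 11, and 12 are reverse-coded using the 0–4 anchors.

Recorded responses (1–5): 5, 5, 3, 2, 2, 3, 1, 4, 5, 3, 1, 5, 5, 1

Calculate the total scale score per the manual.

Convert to 0–4: 4, 4, 2, 1, 1, 2, 0, 3, 4, 2, 0, 4, 4, 0
Reverse-coded (on a 0–4 scale, reversed = 4 − raw):
  item 1: 4 − 4 = 0
  item 2: 4 − 4 = 0
  item 3: 4 − 2 = 2
  item 5: 4 − 1 = 3
  item 6: 4 − 2 = 2
  item 11: 4 − 0 = 4
  item 12: 4 − 4 = 0
Scored: 0, 0, 2, 1, 3, 2, 0, 3, 4, 2, 4, 0, 4, 0
Total = 25

25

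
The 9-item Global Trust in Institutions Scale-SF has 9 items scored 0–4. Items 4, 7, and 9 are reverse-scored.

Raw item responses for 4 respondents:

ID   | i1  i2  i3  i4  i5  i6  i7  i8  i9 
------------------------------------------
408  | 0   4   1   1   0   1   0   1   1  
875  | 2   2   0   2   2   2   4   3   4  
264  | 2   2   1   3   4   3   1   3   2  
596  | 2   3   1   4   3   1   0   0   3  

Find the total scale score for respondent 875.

13

Respondent 875 raw: 2, 2, 0, 2, 2, 2, 4, 3, 4.
Reverse-coded (reverse-coded value = 4 − response):
  item 1: 2
  item 2: 2
  item 3: 0
  item 4: 4 − 2 = 2
  item 5: 2
  item 6: 2
  item 7: 4 − 4 = 0
  item 8: 3
  item 9: 4 − 4 = 0
Sum = 2 + 2 + 0 + 2 + 2 + 2 + 0 + 3 + 0 = 13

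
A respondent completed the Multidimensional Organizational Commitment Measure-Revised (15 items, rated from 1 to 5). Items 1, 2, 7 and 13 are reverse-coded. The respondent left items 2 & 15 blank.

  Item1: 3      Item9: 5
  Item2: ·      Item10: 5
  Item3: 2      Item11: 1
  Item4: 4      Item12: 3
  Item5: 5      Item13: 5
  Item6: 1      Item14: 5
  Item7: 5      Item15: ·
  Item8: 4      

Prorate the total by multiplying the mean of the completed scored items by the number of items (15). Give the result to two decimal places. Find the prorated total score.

Reverse-coded (reversed = (1+5) − raw = 6 − raw):
  item 1: 6 − 3 = 3
  item 7: 6 − 5 = 1
  item 13: 6 − 5 = 1
Completed scored items (13 of 15): 3, 2, 4, 5, 1, 1, 4, 5, 5, 1, 3, 1, 5; sum = 40.
Person mean = 40 / 13 ≈ 3.0769
Prorated total = (40 / 13) × 15 = 46.15 (to 2 dp)

46.15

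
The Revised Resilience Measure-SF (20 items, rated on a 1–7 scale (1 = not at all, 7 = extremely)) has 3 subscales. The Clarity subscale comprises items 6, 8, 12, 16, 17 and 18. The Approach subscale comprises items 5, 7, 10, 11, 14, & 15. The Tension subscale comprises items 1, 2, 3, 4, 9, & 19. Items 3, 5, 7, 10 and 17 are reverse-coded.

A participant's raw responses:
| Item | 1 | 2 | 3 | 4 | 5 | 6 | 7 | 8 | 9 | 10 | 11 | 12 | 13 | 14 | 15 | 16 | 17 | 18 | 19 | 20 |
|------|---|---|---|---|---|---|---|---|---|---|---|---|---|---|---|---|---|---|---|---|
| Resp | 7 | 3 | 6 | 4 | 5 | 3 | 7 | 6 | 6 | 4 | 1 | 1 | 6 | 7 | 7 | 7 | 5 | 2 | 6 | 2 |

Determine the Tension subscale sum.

28

Tension items: 1, 2, 3, 4, 9, 19.
Of these, item 3 is reverse-coded; reverse-coded value = 8 − response.
  item 1: 7
  item 2: 3
  item 3: 8 − 6 = 2
  item 4: 4
  item 9: 6
  item 19: 6
Sum = 7 + 3 + 2 + 4 + 6 + 6 = 28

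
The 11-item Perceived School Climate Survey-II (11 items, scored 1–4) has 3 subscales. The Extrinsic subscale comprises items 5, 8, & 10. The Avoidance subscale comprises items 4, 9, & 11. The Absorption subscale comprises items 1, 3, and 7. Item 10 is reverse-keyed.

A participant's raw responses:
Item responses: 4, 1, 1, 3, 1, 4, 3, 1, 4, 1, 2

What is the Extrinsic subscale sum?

6

Extrinsic items: 5, 8, 10.
Of these, item 10 is reverse-keyed; on a 1–4 scale, reversed = 5 − raw.
  item 5: 1
  item 8: 1
  item 10: 5 − 1 = 4
Sum = 1 + 1 + 4 = 6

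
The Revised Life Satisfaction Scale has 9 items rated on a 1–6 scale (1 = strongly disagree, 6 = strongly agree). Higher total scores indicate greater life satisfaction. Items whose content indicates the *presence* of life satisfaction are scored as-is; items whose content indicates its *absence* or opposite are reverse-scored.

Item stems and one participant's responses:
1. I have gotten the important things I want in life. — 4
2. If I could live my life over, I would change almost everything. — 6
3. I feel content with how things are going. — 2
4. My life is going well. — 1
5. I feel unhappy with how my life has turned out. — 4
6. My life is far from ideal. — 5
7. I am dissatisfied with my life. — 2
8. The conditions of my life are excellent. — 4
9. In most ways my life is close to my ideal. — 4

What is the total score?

Items 2, 5, 6, 7 describe the absence/opposite of life satisfaction → reverse-score.
reverse-coded value = 7 − response.
  item 1: 4
  item 2: 7 − 6 = 1
  item 3: 2
  item 4: 1
  item 5: 7 − 4 = 3
  item 6: 7 − 5 = 2
  item 7: 7 − 2 = 5
  item 8: 4
  item 9: 4
Total = 4 + 1 + 2 + 1 + 3 + 2 + 5 + 4 + 4 = 26

26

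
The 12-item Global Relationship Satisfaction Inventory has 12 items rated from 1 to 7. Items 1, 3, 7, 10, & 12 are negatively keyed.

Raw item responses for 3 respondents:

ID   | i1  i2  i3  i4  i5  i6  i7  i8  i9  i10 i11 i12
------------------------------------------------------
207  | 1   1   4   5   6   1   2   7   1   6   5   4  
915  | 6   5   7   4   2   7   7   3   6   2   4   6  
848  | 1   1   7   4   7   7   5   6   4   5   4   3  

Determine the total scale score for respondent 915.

Respondent 915 raw: 6, 5, 7, 4, 2, 7, 7, 3, 6, 2, 4, 6.
Reverse-coded (reverse-coded value = 8 − response):
  item 1: 8 − 6 = 2
  item 2: 5
  item 3: 8 − 7 = 1
  item 4: 4
  item 5: 2
  item 6: 7
  item 7: 8 − 7 = 1
  item 8: 3
  item 9: 6
  item 10: 8 − 2 = 6
  item 11: 4
  item 12: 8 − 6 = 2
Sum = 2 + 5 + 1 + 4 + 2 + 7 + 1 + 3 + 6 + 6 + 4 + 2 = 43

43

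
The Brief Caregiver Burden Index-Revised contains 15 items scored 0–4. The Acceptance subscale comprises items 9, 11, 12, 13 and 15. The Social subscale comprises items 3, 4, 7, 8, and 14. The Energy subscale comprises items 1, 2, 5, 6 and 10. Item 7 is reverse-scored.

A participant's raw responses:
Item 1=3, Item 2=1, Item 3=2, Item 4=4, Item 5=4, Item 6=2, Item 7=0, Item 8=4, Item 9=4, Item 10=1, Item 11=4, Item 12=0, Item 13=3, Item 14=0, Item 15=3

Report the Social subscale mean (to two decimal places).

2.80

Social items: 3, 4, 7, 8, 14.
Of these, item 7 is reverse-scored; on a 0–4 scale, reversed = 4 − raw.
  item 3: 2
  item 4: 4
  item 7: 4 − 0 = 4
  item 8: 4
  item 14: 0
Sum = 2 + 4 + 4 + 4 + 0 = 14
Mean = 14 / 5 = 2.80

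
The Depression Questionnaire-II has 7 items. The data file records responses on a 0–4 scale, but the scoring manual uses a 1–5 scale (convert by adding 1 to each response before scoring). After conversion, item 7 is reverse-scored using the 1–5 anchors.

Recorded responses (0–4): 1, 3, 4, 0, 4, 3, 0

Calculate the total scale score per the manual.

Convert to 1–5: 2, 4, 5, 1, 5, 4, 1
Reverse-coded (reversed = (1+5) − raw = 6 − raw):
  item 7: 6 − 1 = 5
Scored: 2, 4, 5, 1, 5, 4, 5
Total = 26

26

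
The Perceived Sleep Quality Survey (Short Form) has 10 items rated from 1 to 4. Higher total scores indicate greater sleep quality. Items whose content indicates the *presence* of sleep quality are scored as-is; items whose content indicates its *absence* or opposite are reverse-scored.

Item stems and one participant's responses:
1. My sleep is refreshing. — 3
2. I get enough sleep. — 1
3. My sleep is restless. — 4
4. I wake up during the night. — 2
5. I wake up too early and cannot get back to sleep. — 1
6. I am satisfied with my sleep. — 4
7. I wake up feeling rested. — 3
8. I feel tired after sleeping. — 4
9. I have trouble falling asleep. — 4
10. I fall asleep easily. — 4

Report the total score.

Items 3, 4, 5, 8, 9 describe the absence/opposite of sleep quality → reverse-score.
on a 1–4 scale, reversed = 5 − raw.
  item 1: 3
  item 2: 1
  item 3: 5 − 4 = 1
  item 4: 5 − 2 = 3
  item 5: 5 − 1 = 4
  item 6: 4
  item 7: 3
  item 8: 5 − 4 = 1
  item 9: 5 − 4 = 1
  item 10: 4
Total = 3 + 1 + 1 + 3 + 4 + 4 + 3 + 1 + 1 + 4 = 25

25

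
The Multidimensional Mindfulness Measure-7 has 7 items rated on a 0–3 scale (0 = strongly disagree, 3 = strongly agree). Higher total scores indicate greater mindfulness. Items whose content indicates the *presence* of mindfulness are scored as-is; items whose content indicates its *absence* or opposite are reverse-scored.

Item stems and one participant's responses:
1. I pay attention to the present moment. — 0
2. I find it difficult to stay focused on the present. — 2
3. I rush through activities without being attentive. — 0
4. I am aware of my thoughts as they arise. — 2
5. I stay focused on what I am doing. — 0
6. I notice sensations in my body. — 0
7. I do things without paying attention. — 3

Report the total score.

6

Items 2, 3, 7 describe the absence/opposite of mindfulness → reverse-score.
reversed = (0+3) − raw = 3 − raw.
  item 1: 0
  item 2: 3 − 2 = 1
  item 3: 3 − 0 = 3
  item 4: 2
  item 5: 0
  item 6: 0
  item 7: 3 − 3 = 0
Total = 0 + 1 + 3 + 2 + 0 + 0 + 0 = 6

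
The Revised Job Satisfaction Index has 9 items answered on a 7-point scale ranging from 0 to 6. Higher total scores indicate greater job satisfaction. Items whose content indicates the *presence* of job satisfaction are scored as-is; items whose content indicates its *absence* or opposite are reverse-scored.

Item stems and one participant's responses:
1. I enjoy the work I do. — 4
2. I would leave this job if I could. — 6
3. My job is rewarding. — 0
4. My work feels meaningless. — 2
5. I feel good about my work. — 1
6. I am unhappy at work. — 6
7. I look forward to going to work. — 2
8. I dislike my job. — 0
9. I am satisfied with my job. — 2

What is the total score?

Items 2, 4, 6, 8 describe the absence/opposite of job satisfaction → reverse-score.
on a 0–6 scale, reversed = 6 − raw.
  item 1: 4
  item 2: 6 − 6 = 0
  item 3: 0
  item 4: 6 − 2 = 4
  item 5: 1
  item 6: 6 − 6 = 0
  item 7: 2
  item 8: 6 − 0 = 6
  item 9: 2
Total = 4 + 0 + 0 + 4 + 1 + 0 + 2 + 6 + 2 = 19

19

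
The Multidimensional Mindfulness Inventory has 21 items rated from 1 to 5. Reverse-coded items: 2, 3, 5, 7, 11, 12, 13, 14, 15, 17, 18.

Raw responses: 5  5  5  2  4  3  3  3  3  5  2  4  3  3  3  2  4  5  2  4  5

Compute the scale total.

Reversing items 2, 3, 5, 7, 11, 12, 13, 14, 15, 17, & 18 with 6 − raw:
Total = 5 + (6−5) + (6−5) + 2 + (6−4) + 3 + (6−3) + 3 + 3 + 5 + (6−2) + (6−4) + (6−3) + (6−3) + (6−3) + 2 + (6−4) + (6−5) + 2 + 4 + 5
      = 5 + 1 + 1 + 2 + 2 + 3 + 3 + 3 + 3 + 5 + 4 + 2 + 3 + 3 + 3 + 2 + 2 + 1 + 2 + 4 + 5 = 59

59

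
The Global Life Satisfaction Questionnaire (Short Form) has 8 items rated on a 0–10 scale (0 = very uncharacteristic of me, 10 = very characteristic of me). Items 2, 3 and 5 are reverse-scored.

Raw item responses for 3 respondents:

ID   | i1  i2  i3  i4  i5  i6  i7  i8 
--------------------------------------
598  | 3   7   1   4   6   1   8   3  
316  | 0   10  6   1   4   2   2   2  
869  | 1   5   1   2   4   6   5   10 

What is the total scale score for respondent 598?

Respondent 598 raw: 3, 7, 1, 4, 6, 1, 8, 3.
Reverse-coded (on a 0–10 scale, reversed = 10 − raw):
  item 1: 3
  item 2: 10 − 7 = 3
  item 3: 10 − 1 = 9
  item 4: 4
  item 5: 10 − 6 = 4
  item 6: 1
  item 7: 8
  item 8: 3
Sum = 3 + 3 + 9 + 4 + 4 + 1 + 8 + 3 = 35

35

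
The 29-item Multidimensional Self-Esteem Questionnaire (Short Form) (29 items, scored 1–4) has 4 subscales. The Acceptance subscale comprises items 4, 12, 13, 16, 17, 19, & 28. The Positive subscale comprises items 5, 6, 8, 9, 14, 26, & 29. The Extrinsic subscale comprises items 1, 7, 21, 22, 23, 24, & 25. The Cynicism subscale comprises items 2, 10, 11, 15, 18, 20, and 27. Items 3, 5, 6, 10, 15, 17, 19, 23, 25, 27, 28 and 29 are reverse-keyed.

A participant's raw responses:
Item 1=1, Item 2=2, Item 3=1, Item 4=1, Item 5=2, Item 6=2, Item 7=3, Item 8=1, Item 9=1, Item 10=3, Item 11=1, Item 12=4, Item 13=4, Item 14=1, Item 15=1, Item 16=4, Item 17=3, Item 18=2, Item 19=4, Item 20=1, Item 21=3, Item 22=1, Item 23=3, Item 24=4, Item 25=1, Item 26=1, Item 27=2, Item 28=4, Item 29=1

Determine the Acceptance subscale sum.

Acceptance items: 4, 12, 13, 16, 17, 19, 28.
Of these, items 17, 19, & 28 are reverse-keyed; reversed = (1+4) − raw = 5 − raw.
  item 4: 1
  item 12: 4
  item 13: 4
  item 16: 4
  item 17: 5 − 3 = 2
  item 19: 5 − 4 = 1
  item 28: 5 − 4 = 1
Sum = 1 + 4 + 4 + 4 + 2 + 1 + 1 = 17

17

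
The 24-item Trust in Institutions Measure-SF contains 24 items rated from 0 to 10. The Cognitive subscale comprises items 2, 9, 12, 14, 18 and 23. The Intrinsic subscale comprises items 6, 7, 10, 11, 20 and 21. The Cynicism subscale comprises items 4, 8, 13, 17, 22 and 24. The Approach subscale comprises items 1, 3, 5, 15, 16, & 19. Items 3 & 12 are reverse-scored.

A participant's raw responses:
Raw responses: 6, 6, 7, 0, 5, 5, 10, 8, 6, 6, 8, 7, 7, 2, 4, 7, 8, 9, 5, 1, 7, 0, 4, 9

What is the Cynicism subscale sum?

32

Cynicism items: 4, 8, 13, 17, 22, 24.
  item 4: 0
  item 8: 8
  item 13: 7
  item 17: 8
  item 22: 0
  item 24: 9
Sum = 0 + 8 + 7 + 8 + 0 + 9 = 32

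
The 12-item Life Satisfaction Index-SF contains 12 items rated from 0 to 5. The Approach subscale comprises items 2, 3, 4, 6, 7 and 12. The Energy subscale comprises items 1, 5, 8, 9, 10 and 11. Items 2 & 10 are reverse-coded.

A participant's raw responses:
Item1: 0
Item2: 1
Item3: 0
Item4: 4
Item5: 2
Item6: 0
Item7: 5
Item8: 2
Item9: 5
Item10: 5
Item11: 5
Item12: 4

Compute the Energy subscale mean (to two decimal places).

2.33

Energy items: 1, 5, 8, 9, 10, 11.
Of these, item 10 is reverse-coded; reversed = (0+5) − raw = 5 − raw.
  item 1: 0
  item 5: 2
  item 8: 2
  item 9: 5
  item 10: 5 − 5 = 0
  item 11: 5
Sum = 0 + 2 + 2 + 5 + 0 + 5 = 14
Mean = 14 / 6 = 2.33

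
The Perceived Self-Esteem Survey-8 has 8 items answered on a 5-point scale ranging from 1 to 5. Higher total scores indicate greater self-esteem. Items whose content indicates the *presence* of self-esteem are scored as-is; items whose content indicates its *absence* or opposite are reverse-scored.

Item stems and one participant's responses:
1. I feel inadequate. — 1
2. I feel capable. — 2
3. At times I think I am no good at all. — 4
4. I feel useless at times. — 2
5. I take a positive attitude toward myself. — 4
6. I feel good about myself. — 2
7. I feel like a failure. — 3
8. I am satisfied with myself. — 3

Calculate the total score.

25

Items 1, 3, 4, 7 describe the absence/opposite of self-esteem → reverse-score.
reversed = (1+5) − raw = 6 − raw.
  item 1: 6 − 1 = 5
  item 2: 2
  item 3: 6 − 4 = 2
  item 4: 6 − 2 = 4
  item 5: 4
  item 6: 2
  item 7: 6 − 3 = 3
  item 8: 3
Total = 5 + 2 + 2 + 4 + 4 + 2 + 3 + 3 = 25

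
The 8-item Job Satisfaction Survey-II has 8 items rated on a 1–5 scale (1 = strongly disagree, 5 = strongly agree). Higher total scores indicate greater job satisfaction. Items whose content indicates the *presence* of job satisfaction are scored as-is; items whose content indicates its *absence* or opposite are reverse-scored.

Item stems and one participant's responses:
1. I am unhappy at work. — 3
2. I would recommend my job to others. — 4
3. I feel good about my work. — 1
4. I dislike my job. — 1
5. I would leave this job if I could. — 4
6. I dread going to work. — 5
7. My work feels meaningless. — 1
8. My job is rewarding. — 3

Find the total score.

24

Items 1, 4, 5, 6, 7 describe the absence/opposite of job satisfaction → reverse-score.
reverse-coded value = 6 − response.
  item 1: 6 − 3 = 3
  item 2: 4
  item 3: 1
  item 4: 6 − 1 = 5
  item 5: 6 − 4 = 2
  item 6: 6 − 5 = 1
  item 7: 6 − 1 = 5
  item 8: 3
Total = 3 + 4 + 1 + 5 + 2 + 1 + 5 + 3 = 24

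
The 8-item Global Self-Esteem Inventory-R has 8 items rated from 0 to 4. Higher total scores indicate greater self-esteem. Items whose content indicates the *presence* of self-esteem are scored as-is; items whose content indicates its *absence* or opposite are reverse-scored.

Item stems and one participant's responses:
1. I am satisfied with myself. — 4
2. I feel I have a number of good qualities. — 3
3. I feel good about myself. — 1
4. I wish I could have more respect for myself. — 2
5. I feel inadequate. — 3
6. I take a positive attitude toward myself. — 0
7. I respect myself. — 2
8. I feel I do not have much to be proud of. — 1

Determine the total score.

Items 4, 5, 8 describe the absence/opposite of self-esteem → reverse-score.
reverse-coded value = 4 − response.
  item 1: 4
  item 2: 3
  item 3: 1
  item 4: 4 − 2 = 2
  item 5: 4 − 3 = 1
  item 6: 0
  item 7: 2
  item 8: 4 − 1 = 3
Total = 4 + 3 + 1 + 2 + 1 + 0 + 2 + 3 = 16

16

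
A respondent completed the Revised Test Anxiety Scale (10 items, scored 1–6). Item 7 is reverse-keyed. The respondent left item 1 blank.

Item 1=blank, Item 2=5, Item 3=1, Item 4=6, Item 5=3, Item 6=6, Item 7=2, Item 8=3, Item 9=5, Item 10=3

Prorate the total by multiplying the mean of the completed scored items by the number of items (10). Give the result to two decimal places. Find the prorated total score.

41.11

Reverse-coded (reversed = (1+6) − raw = 7 − raw):
  item 7: 7 − 2 = 5
Completed scored items (9 of 10): 5, 1, 6, 3, 6, 5, 3, 5, 3; sum = 37.
Person mean = 37 / 9 ≈ 4.1111
Prorated total = (37 / 9) × 10 = 41.11 (to 2 dp)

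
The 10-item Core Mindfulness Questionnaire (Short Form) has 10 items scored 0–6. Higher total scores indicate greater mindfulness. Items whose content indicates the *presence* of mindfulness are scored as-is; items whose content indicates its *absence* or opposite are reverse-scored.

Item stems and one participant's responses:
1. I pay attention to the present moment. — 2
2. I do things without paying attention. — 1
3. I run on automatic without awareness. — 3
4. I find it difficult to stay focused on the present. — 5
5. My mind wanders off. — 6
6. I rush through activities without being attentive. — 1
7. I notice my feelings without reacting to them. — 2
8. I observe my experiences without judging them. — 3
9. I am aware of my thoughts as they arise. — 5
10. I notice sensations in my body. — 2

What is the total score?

28

Items 2, 3, 4, 5, 6 describe the absence/opposite of mindfulness → reverse-score.
reversed = (0+6) − raw = 6 − raw.
  item 1: 2
  item 2: 6 − 1 = 5
  item 3: 6 − 3 = 3
  item 4: 6 − 5 = 1
  item 5: 6 − 6 = 0
  item 6: 6 − 1 = 5
  item 7: 2
  item 8: 3
  item 9: 5
  item 10: 2
Total = 2 + 5 + 3 + 1 + 0 + 5 + 2 + 3 + 5 + 2 = 28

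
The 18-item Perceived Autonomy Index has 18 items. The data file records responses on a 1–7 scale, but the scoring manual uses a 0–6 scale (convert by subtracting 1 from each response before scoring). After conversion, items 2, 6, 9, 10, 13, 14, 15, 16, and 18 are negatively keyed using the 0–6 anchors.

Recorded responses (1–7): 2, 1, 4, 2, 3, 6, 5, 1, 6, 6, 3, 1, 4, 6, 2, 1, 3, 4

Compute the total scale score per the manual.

Convert to 0–6: 1, 0, 3, 1, 2, 5, 4, 0, 5, 5, 2, 0, 3, 5, 1, 0, 2, 3
Reverse-coded (reverse-coded value = 6 − response):
  item 2: 6 − 0 = 6
  item 6: 6 − 5 = 1
  item 9: 6 − 5 = 1
  item 10: 6 − 5 = 1
  item 13: 6 − 3 = 3
  item 14: 6 − 5 = 1
  item 15: 6 − 1 = 5
  item 16: 6 − 0 = 6
  item 18: 6 − 3 = 3
Scored: 1, 6, 3, 1, 2, 1, 4, 0, 1, 1, 2, 0, 3, 1, 5, 6, 2, 3
Total = 42

42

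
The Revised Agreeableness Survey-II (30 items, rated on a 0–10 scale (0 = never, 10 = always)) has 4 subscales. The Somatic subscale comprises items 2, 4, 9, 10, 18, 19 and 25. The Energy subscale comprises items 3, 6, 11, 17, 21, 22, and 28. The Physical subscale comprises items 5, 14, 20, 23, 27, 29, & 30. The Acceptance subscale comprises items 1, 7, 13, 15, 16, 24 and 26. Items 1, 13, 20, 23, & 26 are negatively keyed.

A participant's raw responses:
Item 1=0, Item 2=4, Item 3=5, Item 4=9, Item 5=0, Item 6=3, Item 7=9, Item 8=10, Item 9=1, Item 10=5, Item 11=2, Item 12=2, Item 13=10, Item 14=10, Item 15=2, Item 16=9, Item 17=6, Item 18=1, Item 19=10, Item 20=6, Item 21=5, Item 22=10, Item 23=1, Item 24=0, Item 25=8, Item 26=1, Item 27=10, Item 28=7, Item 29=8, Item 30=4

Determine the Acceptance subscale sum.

39

Acceptance items: 1, 7, 13, 15, 16, 24, 26.
Of these, items 1, 13 and 26 are negatively keyed; reversed = (0+10) − raw = 10 − raw.
  item 1: 10 − 0 = 10
  item 7: 9
  item 13: 10 − 10 = 0
  item 15: 2
  item 16: 9
  item 24: 0
  item 26: 10 − 1 = 9
Sum = 10 + 9 + 0 + 2 + 9 + 0 + 9 = 39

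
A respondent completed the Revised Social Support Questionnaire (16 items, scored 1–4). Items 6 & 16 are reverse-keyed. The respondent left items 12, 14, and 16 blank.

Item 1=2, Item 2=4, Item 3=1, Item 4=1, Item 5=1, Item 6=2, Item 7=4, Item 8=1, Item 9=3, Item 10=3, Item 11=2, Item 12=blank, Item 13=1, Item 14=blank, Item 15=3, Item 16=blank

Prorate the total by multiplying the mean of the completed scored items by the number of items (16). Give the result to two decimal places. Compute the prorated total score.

Reverse-coded (reverse-coded value = 5 − response):
  item 6: 5 − 2 = 3
Completed scored items (13 of 16): 2, 4, 1, 1, 1, 3, 4, 1, 3, 3, 2, 1, 3; sum = 29.
Person mean = 29 / 13 ≈ 2.2308
Prorated total = (29 / 13) × 16 = 35.69 (to 2 dp)

35.69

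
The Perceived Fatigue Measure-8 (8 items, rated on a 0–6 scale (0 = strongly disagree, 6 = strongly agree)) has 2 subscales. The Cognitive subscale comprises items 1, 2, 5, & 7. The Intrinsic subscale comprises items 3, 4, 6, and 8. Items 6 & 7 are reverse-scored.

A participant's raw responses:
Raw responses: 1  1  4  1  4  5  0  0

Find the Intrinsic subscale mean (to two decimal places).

Intrinsic items: 3, 4, 6, 8.
Of these, item 6 is reverse-scored; reversed = (0+6) − raw = 6 − raw.
  item 3: 4
  item 4: 1
  item 6: 6 − 5 = 1
  item 8: 0
Sum = 4 + 1 + 1 + 0 = 6
Mean = 6 / 4 = 1.50

1.50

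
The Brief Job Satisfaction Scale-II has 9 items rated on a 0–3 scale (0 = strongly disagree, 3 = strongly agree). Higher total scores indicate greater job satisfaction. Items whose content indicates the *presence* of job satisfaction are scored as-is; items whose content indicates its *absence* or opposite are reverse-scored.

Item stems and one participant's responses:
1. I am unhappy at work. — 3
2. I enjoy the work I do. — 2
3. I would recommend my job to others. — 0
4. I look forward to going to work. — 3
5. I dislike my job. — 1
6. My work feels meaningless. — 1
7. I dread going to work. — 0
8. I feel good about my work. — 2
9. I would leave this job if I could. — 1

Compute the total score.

16

Items 1, 5, 6, 7, 9 describe the absence/opposite of job satisfaction → reverse-score.
reversed = (0+3) − raw = 3 − raw.
  item 1: 3 − 3 = 0
  item 2: 2
  item 3: 0
  item 4: 3
  item 5: 3 − 1 = 2
  item 6: 3 − 1 = 2
  item 7: 3 − 0 = 3
  item 8: 2
  item 9: 3 − 1 = 2
Total = 0 + 2 + 0 + 3 + 2 + 2 + 3 + 2 + 2 = 16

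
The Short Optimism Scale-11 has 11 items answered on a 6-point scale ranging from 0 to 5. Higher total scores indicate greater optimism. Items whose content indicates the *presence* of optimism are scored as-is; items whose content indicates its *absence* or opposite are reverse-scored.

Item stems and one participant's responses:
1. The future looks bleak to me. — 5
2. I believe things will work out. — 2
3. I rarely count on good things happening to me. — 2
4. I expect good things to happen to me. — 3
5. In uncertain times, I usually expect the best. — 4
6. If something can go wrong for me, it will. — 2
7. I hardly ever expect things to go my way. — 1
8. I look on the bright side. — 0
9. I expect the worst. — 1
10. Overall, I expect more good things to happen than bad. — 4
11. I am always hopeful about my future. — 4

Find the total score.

31

Items 1, 3, 6, 7, 9 describe the absence/opposite of optimism → reverse-score.
reversed = (0+5) − raw = 5 − raw.
  item 1: 5 − 5 = 0
  item 2: 2
  item 3: 5 − 2 = 3
  item 4: 3
  item 5: 4
  item 6: 5 − 2 = 3
  item 7: 5 − 1 = 4
  item 8: 0
  item 9: 5 − 1 = 4
  item 10: 4
  item 11: 4
Total = 0 + 2 + 3 + 3 + 4 + 3 + 4 + 0 + 4 + 4 + 4 = 31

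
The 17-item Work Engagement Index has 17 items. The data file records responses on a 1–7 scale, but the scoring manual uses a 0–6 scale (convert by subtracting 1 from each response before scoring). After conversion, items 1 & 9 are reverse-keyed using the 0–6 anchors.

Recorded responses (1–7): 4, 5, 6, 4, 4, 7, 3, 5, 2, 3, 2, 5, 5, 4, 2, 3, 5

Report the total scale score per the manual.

56

Convert to 0–6: 3, 4, 5, 3, 3, 6, 2, 4, 1, 2, 1, 4, 4, 3, 1, 2, 4
Reverse-coded (reverse-coded value = 6 − response):
  item 1: 6 − 3 = 3
  item 9: 6 − 1 = 5
Scored: 3, 4, 5, 3, 3, 6, 2, 4, 5, 2, 1, 4, 4, 3, 1, 2, 4
Total = 56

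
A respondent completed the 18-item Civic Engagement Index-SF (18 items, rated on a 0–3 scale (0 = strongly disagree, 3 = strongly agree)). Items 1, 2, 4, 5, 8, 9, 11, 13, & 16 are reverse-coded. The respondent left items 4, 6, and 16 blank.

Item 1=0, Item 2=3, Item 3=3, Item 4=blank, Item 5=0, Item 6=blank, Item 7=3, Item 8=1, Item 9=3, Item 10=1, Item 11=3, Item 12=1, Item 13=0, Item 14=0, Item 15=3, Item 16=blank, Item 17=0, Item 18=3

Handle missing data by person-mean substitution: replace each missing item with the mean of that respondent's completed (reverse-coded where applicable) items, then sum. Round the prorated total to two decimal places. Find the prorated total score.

30.00

Reverse-coded (reversed = (0+3) − raw = 3 − raw):
  item 1: 3 − 0 = 3
  item 2: 3 − 3 = 0
  item 5: 3 − 0 = 3
  item 8: 3 − 1 = 2
  item 9: 3 − 3 = 0
  item 11: 3 − 3 = 0
  item 13: 3 − 0 = 3
Completed scored items (15 of 18): 3, 0, 3, 3, 3, 2, 0, 1, 0, 1, 3, 0, 3, 0, 3; sum = 25.
Person mean = 25 / 15 ≈ 1.6667
Prorated total = (25 / 15) × 18 = 30.00 (to 2 dp)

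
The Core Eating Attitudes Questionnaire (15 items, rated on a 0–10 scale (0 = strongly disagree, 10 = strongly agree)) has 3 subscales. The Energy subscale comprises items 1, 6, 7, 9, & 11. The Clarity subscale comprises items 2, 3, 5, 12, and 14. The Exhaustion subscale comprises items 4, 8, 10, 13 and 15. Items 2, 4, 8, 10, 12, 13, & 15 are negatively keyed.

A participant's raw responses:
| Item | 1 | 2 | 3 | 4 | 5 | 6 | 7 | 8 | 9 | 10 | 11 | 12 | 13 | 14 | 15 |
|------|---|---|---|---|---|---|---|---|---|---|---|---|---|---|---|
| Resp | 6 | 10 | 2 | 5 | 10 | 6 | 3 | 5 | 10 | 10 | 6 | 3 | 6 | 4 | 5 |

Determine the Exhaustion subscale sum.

19

Exhaustion items: 4, 8, 10, 13, 15.
Of these, items 4, 8, 10, 13, & 15 are negatively keyed; reverse-coded value = 10 − response.
  item 4: 10 − 5 = 5
  item 8: 10 − 5 = 5
  item 10: 10 − 10 = 0
  item 13: 10 − 6 = 4
  item 15: 10 − 5 = 5
Sum = 5 + 5 + 0 + 4 + 5 = 19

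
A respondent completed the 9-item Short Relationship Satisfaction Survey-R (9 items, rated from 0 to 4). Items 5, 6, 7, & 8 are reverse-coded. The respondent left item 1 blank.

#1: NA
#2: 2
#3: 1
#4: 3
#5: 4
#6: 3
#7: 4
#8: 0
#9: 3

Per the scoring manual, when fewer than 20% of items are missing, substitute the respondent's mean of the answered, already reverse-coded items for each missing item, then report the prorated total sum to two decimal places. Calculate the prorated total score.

Reverse-coded (reversed = (0+4) − raw = 4 − raw):
  item 5: 4 − 4 = 0
  item 6: 4 − 3 = 1
  item 7: 4 − 4 = 0
  item 8: 4 − 0 = 4
Completed scored items (8 of 9): 2, 1, 3, 0, 1, 0, 4, 3; sum = 14.
Person mean = 14 / 8 ≈ 1.7500
Prorated total = (14 / 8) × 9 = 15.75 (to 2 dp)

15.75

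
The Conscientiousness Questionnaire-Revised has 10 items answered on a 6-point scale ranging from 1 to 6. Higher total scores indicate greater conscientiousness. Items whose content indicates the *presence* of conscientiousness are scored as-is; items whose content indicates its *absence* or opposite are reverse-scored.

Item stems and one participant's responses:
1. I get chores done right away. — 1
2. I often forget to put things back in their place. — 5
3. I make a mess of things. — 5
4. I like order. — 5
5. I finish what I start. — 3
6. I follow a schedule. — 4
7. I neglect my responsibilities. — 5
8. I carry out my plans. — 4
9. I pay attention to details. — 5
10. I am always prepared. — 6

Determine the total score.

34

Items 2, 3, 7 describe the absence/opposite of conscientiousness → reverse-score.
on a 1–6 scale, reversed = 7 − raw.
  item 1: 1
  item 2: 7 − 5 = 2
  item 3: 7 − 5 = 2
  item 4: 5
  item 5: 3
  item 6: 4
  item 7: 7 − 5 = 2
  item 8: 4
  item 9: 5
  item 10: 6
Total = 1 + 2 + 2 + 5 + 3 + 4 + 2 + 4 + 5 + 6 = 34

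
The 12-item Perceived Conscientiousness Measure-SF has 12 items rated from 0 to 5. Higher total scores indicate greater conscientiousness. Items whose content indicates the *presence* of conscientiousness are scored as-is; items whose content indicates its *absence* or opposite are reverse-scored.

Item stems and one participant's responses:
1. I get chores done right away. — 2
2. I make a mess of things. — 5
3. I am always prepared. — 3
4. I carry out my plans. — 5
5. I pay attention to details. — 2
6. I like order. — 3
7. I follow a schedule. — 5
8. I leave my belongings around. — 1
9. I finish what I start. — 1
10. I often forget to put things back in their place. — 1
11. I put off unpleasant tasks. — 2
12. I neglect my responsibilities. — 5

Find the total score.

32

Items 2, 8, 10, 11, 12 describe the absence/opposite of conscientiousness → reverse-score.
reversed = (0+5) − raw = 5 − raw.
  item 1: 2
  item 2: 5 − 5 = 0
  item 3: 3
  item 4: 5
  item 5: 2
  item 6: 3
  item 7: 5
  item 8: 5 − 1 = 4
  item 9: 1
  item 10: 5 − 1 = 4
  item 11: 5 − 2 = 3
  item 12: 5 − 5 = 0
Total = 2 + 0 + 3 + 5 + 2 + 3 + 5 + 4 + 1 + 4 + 3 + 0 = 32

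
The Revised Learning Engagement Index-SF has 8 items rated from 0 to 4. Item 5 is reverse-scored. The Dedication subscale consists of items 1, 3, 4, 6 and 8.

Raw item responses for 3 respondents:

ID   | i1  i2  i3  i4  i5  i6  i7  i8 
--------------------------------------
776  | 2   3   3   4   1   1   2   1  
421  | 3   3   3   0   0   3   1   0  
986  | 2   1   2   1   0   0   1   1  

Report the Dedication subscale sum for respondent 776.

11

Respondent 776 raw: 2, 3, 3, 4, 1, 1, 2, 1.
Dedication items: 1, 3, 4, 6, 8.
Reverse-coded (on a 0–4 scale, reversed = 4 − raw):
  item 1: 2
  item 3: 3
  item 4: 4
  item 6: 1
  item 8: 1
Sum = 2 + 3 + 4 + 1 + 1 = 11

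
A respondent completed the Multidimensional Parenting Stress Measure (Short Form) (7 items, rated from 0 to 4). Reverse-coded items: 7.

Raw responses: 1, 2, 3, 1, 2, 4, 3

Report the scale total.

14

Reverse-coded items use 4 − raw:
  item 7: 4 − 3 = 1
Scored responses: 1, 2, 3, 1, 2, 4, 1
Total = 1 + 2 + 3 + 1 + 2 + 4 + 1 = 14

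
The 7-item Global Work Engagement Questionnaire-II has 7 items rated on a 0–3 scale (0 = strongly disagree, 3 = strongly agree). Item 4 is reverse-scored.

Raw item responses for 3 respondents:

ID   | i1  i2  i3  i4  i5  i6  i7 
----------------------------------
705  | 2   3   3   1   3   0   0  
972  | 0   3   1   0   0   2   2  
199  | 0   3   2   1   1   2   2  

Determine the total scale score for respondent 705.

Respondent 705 raw: 2, 3, 3, 1, 3, 0, 0.
Reverse-coded (on a 0–3 scale, reversed = 3 − raw):
  item 1: 2
  item 2: 3
  item 3: 3
  item 4: 3 − 1 = 2
  item 5: 3
  item 6: 0
  item 7: 0
Sum = 2 + 3 + 3 + 2 + 3 + 0 + 0 = 13

13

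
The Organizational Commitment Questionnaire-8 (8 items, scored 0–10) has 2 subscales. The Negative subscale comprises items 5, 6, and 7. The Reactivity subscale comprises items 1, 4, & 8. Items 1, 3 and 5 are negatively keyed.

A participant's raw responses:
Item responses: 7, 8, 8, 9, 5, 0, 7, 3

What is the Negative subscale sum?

Negative items: 5, 6, 7.
Of these, item 5 is negatively keyed; reverse-coded value = 10 − response.
  item 5: 10 − 5 = 5
  item 6: 0
  item 7: 7
Sum = 5 + 0 + 7 = 12

12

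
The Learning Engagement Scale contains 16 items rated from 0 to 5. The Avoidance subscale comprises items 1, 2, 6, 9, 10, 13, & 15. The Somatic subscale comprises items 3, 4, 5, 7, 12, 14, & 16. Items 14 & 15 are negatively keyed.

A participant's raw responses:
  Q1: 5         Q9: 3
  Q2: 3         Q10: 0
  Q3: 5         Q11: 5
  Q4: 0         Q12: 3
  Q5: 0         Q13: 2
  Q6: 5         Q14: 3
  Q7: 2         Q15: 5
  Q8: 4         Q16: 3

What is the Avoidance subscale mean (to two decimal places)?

Avoidance items: 1, 2, 6, 9, 10, 13, 15.
Of these, item 15 is negatively keyed; reverse-coded value = 5 − response.
  item 1: 5
  item 2: 3
  item 6: 5
  item 9: 3
  item 10: 0
  item 13: 2
  item 15: 5 − 5 = 0
Sum = 5 + 3 + 5 + 3 + 0 + 2 + 0 = 18
Mean = 18 / 7 = 2.57

2.57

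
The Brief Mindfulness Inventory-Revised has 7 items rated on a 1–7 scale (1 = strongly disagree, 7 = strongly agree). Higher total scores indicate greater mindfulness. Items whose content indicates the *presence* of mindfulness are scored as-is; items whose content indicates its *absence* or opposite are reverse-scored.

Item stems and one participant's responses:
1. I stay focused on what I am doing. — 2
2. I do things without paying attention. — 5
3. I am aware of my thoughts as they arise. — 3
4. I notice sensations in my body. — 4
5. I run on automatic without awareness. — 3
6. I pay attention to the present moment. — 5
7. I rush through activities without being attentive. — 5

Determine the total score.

Items 2, 5, 7 describe the absence/opposite of mindfulness → reverse-score.
reversed = (1+7) − raw = 8 − raw.
  item 1: 2
  item 2: 8 − 5 = 3
  item 3: 3
  item 4: 4
  item 5: 8 − 3 = 5
  item 6: 5
  item 7: 8 − 5 = 3
Total = 2 + 3 + 3 + 4 + 5 + 5 + 3 = 25

25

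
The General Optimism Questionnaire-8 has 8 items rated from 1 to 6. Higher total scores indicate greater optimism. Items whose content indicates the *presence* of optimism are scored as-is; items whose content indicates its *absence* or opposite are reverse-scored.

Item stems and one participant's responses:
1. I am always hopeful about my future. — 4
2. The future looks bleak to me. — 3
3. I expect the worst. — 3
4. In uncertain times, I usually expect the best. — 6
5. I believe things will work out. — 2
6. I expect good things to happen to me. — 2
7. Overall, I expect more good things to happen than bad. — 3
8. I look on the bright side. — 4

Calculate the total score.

29

Items 2, 3 describe the absence/opposite of optimism → reverse-score.
reversed = (1+6) − raw = 7 − raw.
  item 1: 4
  item 2: 7 − 3 = 4
  item 3: 7 − 3 = 4
  item 4: 6
  item 5: 2
  item 6: 2
  item 7: 3
  item 8: 4
Total = 4 + 4 + 4 + 6 + 2 + 2 + 3 + 4 = 29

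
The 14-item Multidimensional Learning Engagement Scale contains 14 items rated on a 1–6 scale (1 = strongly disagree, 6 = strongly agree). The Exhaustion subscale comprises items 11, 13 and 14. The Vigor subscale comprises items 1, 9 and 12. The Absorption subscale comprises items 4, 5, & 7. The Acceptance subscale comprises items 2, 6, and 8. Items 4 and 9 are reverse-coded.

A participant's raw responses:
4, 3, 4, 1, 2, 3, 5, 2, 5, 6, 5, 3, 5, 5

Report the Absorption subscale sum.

13

Absorption items: 4, 5, 7.
Of these, item 4 is reverse-coded; reversed = (1+6) − raw = 7 − raw.
  item 4: 7 − 1 = 6
  item 5: 2
  item 7: 5
Sum = 6 + 2 + 5 = 13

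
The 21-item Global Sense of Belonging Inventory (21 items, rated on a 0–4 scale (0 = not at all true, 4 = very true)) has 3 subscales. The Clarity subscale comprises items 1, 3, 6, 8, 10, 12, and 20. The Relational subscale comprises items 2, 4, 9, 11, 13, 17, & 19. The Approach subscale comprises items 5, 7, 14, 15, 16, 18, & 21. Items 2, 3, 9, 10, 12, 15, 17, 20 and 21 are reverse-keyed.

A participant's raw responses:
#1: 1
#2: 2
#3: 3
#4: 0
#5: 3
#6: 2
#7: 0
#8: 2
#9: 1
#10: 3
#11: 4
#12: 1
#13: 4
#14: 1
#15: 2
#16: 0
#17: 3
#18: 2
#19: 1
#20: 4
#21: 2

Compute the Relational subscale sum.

15

Relational items: 2, 4, 9, 11, 13, 17, 19.
Of these, items 2, 9 and 17 are reverse-keyed; reversed = (0+4) − raw = 4 − raw.
  item 2: 4 − 2 = 2
  item 4: 0
  item 9: 4 − 1 = 3
  item 11: 4
  item 13: 4
  item 17: 4 − 3 = 1
  item 19: 1
Sum = 2 + 0 + 3 + 4 + 4 + 1 + 1 = 15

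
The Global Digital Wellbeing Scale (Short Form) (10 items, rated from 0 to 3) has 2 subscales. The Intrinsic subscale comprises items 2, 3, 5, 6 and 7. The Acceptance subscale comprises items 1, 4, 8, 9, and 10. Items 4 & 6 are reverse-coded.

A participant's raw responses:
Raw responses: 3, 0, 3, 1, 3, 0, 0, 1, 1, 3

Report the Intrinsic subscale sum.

9

Intrinsic items: 2, 3, 5, 6, 7.
Of these, item 6 is reverse-coded; reversed = (0+3) − raw = 3 − raw.
  item 2: 0
  item 3: 3
  item 5: 3
  item 6: 3 − 0 = 3
  item 7: 0
Sum = 0 + 3 + 3 + 3 + 0 = 9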